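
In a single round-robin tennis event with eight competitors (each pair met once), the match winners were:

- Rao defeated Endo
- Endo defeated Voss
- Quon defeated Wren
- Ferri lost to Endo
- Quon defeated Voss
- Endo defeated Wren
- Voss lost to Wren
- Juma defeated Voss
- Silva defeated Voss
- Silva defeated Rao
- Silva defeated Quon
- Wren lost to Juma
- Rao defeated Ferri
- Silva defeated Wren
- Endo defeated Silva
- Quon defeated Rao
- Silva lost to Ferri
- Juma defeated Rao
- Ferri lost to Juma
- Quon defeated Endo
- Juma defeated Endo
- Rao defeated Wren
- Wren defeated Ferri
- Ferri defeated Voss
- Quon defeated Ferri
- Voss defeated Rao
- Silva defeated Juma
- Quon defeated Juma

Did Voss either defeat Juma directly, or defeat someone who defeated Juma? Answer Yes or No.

No

Voss did not beat Juma directly.
Voss beat Rao, but each of them lost to Juma. No two-step path.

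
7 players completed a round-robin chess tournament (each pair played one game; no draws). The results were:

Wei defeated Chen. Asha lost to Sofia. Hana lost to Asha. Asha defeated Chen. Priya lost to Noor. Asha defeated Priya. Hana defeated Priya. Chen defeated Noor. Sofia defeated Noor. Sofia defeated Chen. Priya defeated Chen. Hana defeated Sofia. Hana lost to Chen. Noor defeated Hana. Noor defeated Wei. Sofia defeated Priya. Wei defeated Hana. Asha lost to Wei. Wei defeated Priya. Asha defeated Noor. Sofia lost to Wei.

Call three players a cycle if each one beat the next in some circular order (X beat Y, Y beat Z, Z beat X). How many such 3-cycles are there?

8

Win totals: Wei 5, Asha 4, Hana 2, Priya 1, Sofia 4, Chen 2, Noor 3.
A player with w wins dominates both others in C(w,2) triples; summing gives 10 + 6 + 1 + 0 + 6 + 1 + 3 = 27 transitive triples.
Total triples C(7,3) = 35, so cyclic triples = 35 − 27 = 8.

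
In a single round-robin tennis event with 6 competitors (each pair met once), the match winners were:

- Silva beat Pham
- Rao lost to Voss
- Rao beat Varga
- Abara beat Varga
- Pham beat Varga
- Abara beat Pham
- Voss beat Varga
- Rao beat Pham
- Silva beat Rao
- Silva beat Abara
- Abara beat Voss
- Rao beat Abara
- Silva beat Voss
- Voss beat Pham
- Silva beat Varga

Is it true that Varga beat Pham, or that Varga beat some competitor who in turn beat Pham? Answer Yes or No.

Varga did not beat Pham directly.
Varga beat no one, so there is no intermediate competitor.

No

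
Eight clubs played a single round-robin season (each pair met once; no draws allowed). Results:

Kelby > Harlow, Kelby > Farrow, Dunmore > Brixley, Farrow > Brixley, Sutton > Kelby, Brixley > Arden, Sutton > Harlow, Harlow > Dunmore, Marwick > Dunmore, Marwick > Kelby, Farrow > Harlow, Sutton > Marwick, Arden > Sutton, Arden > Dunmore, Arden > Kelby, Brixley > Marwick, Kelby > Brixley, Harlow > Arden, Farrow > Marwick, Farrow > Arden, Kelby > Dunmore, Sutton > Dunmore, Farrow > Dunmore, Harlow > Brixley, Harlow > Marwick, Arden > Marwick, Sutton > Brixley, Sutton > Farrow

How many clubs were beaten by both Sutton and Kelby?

Sutton beat: Harlow, Dunmore, Farrow, Brixley, Marwick, Kelby.
Kelby beat: Harlow, Dunmore, Farrow, Brixley.
Both beat: Harlow, Dunmore, Farrow, Brixley — 4.

4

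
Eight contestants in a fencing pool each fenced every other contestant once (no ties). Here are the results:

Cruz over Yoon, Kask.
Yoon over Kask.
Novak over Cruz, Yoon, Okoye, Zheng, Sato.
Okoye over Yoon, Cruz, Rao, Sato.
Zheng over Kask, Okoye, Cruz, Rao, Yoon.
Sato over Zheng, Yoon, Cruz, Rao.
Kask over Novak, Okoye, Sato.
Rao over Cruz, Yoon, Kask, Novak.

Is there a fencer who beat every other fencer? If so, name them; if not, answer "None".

None

Highest win total is Zheng with 5 (out of 7 possible).
Zheng lost to Sato, Novak, so no fencer went undefeated.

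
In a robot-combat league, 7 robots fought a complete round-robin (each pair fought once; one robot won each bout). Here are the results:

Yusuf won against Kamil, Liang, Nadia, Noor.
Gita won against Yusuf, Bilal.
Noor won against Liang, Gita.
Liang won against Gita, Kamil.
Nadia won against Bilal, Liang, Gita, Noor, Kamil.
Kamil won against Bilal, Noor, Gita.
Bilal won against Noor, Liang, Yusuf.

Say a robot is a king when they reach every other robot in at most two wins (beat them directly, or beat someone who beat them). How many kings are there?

4

Bilal reaches everyone (king).
Yusuf reaches everyone (king).
Kamil cannot reach Nadia in two steps.
Nadia reaches everyone (king).
Noor cannot reach Nadia in two steps.
Liang cannot reach Nadia in two steps.
Gita reaches everyone (king).
Kings: Bilal, Yusuf, Nadia, Gita — 4.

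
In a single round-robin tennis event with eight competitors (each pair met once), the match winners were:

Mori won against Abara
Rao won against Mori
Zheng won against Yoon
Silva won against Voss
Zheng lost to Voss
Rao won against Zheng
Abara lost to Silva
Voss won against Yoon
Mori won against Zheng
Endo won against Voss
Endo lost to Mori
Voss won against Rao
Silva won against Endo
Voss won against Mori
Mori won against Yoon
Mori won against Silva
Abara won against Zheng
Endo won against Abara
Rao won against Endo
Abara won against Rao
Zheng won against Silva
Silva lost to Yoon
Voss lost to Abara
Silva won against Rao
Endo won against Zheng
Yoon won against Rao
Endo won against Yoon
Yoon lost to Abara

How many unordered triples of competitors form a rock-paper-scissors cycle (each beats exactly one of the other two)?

Win totals: Zheng 2, Endo 4, Yoon 2, Abara 4, Silva 4, Voss 4, Mori 5, Rao 3.
A competitor with w wins dominates both others in C(w,2) triples; summing gives 1 + 6 + 1 + 6 + 6 + 6 + 10 + 3 = 39 transitive triples.
Total triples C(8,3) = 56, so cyclic triples = 56 − 39 = 17.

17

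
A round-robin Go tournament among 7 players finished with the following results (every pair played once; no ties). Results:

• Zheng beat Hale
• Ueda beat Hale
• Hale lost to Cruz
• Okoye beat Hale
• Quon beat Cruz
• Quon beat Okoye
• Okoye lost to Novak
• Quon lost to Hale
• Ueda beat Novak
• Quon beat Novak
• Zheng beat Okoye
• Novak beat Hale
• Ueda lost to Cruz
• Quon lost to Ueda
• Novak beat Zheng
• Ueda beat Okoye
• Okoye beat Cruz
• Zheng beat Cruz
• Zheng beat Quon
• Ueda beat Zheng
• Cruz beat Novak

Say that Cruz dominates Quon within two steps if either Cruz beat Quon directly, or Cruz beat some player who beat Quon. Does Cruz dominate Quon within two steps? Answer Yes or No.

Yes

Cruz did not beat Quon directly.
Cruz beat Novak, Ueda, Hale. Of those, Ueda beat Quon.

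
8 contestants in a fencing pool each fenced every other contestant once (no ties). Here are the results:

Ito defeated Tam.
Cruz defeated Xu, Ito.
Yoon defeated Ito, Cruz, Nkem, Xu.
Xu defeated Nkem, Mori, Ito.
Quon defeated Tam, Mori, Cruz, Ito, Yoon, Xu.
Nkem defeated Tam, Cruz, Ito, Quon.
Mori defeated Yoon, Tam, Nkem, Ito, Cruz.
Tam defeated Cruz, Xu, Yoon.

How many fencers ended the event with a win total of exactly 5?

1

Win totals: Tam 3, Yoon 4, Ito 1, Quon 6, Mori 5, Cruz 2, Nkem 4, Xu 3.
Exactly 5: Mori — 1 fencer.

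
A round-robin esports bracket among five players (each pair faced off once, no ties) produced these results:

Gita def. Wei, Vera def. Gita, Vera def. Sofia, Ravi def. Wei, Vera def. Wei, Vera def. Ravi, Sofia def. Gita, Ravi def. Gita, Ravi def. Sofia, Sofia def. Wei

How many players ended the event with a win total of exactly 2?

Win totals: Sofia 2, Wei 0, Vera 4, Ravi 3, Gita 1.
Exactly 2: Sofia — 1 player.

1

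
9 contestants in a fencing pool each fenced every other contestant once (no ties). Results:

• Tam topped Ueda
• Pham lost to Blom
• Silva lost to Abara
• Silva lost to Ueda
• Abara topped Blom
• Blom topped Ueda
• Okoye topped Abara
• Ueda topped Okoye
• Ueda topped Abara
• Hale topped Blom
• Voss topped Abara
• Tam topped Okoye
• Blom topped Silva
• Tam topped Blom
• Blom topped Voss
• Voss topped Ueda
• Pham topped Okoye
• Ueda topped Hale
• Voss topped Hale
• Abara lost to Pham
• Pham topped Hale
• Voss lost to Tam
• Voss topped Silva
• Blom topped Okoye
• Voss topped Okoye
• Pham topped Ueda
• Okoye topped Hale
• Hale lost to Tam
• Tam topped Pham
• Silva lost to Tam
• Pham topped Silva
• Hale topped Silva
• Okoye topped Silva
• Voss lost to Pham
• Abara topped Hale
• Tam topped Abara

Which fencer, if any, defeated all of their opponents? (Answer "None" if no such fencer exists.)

Tam has 8 wins out of 8 opponents — a perfect record.

Tam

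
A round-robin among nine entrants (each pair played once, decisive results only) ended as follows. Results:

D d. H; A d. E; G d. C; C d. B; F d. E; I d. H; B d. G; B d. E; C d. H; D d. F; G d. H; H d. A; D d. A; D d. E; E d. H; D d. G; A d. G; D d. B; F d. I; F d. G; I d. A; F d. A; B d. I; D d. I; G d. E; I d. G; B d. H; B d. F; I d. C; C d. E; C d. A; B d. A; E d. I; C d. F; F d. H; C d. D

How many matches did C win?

C's results: beat A, B, D, E, F, H; lost to G, I.
That is 6 wins.

6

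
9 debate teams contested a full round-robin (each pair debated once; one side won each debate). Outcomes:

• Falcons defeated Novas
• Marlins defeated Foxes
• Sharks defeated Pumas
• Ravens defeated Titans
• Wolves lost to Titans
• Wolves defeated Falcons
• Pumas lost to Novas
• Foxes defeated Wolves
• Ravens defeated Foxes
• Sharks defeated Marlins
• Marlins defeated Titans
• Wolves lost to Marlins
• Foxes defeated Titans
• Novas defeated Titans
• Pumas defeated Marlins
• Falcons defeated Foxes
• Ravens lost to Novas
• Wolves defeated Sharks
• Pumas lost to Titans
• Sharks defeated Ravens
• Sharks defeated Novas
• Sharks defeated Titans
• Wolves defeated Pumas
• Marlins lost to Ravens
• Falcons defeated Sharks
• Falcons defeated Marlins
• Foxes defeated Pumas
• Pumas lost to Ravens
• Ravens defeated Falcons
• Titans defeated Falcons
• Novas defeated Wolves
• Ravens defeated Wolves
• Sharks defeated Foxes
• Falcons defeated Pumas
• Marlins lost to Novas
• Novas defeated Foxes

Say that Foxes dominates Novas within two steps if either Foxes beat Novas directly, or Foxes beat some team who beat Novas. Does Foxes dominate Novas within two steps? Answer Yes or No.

No

Foxes did not beat Novas directly.
Foxes beat Titans, Pumas, Wolves, but each of them lost to Novas. No two-step path.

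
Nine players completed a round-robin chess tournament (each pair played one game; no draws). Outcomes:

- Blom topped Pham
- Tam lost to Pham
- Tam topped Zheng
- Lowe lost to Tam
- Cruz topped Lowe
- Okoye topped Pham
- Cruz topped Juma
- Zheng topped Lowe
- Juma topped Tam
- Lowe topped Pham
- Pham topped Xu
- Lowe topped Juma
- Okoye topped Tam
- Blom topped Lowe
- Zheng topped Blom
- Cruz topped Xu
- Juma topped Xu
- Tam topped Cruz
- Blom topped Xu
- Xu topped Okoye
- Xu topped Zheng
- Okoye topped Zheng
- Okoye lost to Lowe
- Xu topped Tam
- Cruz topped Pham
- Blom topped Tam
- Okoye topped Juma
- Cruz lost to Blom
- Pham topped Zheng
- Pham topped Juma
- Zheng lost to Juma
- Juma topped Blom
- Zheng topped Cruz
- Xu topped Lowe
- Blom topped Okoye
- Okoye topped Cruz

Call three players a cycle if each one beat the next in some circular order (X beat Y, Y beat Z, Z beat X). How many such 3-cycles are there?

26

Win totals: Xu 4, Juma 4, Blom 6, Pham 4, Tam 3, Lowe 3, Okoye 5, Cruz 4, Zheng 3.
A player with w wins dominates both others in C(w,2) triples; summing gives 6 + 6 + 15 + 6 + 3 + 3 + 10 + 6 + 3 = 58 transitive triples.
Total triples C(9,3) = 84, so cyclic triples = 84 − 58 = 26.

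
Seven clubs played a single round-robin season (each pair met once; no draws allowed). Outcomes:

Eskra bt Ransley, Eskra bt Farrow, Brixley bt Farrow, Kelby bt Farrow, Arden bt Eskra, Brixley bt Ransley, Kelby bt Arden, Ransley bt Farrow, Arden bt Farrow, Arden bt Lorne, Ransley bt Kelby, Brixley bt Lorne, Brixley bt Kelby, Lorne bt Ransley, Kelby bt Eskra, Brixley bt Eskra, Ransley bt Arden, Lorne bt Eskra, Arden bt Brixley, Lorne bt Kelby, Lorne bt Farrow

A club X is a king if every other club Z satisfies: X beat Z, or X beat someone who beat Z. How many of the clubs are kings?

4

Eskra cannot reach Brixley, Lorne in two steps.
Brixley reaches everyone (king).
Ransley reaches everyone (king).
Farrow cannot reach Eskra, Brixley, Ransley, Lorne, Kelby, Arden in two steps.
Lorne cannot reach Brixley in two steps.
Kelby reaches everyone (king).
Arden reaches everyone (king).
Kings: Brixley, Ransley, Kelby, Arden — 4.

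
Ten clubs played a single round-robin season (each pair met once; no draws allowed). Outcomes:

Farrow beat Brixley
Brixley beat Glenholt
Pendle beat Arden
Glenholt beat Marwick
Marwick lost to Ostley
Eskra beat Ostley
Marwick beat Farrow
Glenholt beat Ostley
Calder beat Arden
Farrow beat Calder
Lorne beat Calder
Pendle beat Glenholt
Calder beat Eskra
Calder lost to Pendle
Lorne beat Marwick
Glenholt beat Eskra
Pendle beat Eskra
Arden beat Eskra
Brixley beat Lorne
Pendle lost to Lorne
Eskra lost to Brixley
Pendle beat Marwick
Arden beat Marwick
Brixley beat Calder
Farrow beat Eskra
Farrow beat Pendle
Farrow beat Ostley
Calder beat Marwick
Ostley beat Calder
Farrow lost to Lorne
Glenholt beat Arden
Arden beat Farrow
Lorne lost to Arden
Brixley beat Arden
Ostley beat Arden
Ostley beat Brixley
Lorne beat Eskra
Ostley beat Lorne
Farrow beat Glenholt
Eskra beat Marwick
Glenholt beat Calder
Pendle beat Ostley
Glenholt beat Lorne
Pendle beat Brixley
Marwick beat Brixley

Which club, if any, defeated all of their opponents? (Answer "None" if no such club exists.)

None

Highest win total is Pendle with 7 (out of 9 possible).
Pendle lost to Lorne, Farrow, so no club went undefeated.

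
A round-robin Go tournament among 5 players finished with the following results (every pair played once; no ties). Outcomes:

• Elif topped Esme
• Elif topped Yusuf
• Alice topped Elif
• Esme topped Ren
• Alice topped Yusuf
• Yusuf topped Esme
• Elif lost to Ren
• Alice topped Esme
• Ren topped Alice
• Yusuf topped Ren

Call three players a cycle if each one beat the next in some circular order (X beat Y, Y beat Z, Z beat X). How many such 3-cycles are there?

Win totals: Ren 2, Elif 2, Alice 3, Esme 1, Yusuf 2.
A player with w wins dominates both others in C(w,2) triples; summing gives 1 + 1 + 3 + 0 + 1 = 6 transitive triples.
Total triples C(5,3) = 10, so cyclic triples = 10 − 6 = 4.

4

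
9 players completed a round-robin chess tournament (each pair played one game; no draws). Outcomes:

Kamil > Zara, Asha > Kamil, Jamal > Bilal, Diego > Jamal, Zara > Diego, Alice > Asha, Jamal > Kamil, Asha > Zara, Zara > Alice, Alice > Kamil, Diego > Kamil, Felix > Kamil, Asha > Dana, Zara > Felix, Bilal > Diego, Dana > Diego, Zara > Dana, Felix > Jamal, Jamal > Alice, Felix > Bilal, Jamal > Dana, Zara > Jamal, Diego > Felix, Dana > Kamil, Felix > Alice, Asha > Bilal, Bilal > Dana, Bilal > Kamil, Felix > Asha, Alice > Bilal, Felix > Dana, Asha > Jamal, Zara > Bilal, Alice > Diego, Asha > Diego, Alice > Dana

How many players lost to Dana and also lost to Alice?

2

Dana beat: Kamil, Diego.
Alice beat: Asha, Kamil, Bilal, Diego, Dana.
Both beat: Kamil, Diego — 2.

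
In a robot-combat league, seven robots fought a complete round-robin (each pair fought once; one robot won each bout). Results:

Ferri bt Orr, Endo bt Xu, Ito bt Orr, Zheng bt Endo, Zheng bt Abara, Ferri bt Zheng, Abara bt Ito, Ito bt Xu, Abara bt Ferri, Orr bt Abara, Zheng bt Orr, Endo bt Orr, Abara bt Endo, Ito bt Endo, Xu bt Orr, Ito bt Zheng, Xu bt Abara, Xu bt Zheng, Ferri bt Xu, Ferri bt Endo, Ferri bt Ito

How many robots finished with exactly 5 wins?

Win totals: Ferri 5, Xu 3, Abara 3, Orr 1, Endo 2, Ito 4, Zheng 3.
Exactly 5: Ferri — 1 robot.

1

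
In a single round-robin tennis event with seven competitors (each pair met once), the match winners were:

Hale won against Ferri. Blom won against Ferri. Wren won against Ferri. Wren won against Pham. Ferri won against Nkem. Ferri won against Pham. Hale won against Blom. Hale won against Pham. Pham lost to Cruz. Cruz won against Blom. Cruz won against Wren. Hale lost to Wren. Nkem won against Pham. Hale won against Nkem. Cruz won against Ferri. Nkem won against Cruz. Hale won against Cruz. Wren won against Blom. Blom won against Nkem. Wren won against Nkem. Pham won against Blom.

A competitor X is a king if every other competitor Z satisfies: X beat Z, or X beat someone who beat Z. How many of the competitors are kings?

Cruz reaches everyone (king).
Hale reaches everyone (king).
Nkem cannot reach Hale in two steps.
Ferri cannot reach Hale, Wren in two steps.
Pham cannot reach Cruz, Hale, Wren in two steps.
Wren reaches everyone (king).
Blom cannot reach Hale, Wren in two steps.
Kings: Cruz, Hale, Wren — 3.

3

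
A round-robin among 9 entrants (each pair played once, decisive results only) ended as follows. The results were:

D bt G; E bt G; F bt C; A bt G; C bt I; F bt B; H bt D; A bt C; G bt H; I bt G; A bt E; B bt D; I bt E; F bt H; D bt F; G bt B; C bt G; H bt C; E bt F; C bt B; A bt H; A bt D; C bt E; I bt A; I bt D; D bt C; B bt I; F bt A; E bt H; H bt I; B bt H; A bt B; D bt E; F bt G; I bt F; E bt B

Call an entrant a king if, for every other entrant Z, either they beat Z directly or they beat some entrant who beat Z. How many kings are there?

A reaches everyone (king).
B reaches everyone (king).
C reaches everyone (king).
D reaches everyone (king).
E reaches everyone (king).
F reaches everyone (king).
G cannot reach A, E, F in two steps.
H reaches everyone (king).
I reaches everyone (king).
Kings: A, B, C, D, E, F, H, I — 8.

8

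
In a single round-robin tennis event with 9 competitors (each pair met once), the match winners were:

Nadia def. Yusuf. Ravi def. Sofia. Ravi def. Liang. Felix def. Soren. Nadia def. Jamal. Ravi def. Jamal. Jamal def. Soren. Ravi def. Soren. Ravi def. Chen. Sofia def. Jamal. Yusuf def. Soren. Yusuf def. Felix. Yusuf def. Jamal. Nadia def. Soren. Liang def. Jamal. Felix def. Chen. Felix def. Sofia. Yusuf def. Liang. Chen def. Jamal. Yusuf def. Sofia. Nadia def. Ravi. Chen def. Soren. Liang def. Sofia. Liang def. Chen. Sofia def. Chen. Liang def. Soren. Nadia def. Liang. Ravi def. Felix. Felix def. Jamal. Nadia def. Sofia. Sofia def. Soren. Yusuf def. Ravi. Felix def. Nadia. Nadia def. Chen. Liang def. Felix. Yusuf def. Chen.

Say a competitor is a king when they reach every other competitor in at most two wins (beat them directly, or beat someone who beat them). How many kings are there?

3

Nadia reaches everyone (king).
Yusuf reaches everyone (king).
Ravi cannot reach Yusuf in two steps.
Felix reaches everyone (king).
Chen cannot reach Nadia, Yusuf, Ravi, Felix, Liang, Sofia in two steps.
Soren cannot reach Nadia, Yusuf, Ravi, Felix, Chen, Jamal, Liang, Sofia in two steps.
Jamal cannot reach Nadia, Yusuf, Ravi, Felix, Chen, Liang, Sofia in two steps.
Liang cannot reach Yusuf, Ravi in two steps.
Sofia cannot reach Nadia, Yusuf, Ravi, Felix, Liang in two steps.
Kings: Nadia, Yusuf, Felix — 3.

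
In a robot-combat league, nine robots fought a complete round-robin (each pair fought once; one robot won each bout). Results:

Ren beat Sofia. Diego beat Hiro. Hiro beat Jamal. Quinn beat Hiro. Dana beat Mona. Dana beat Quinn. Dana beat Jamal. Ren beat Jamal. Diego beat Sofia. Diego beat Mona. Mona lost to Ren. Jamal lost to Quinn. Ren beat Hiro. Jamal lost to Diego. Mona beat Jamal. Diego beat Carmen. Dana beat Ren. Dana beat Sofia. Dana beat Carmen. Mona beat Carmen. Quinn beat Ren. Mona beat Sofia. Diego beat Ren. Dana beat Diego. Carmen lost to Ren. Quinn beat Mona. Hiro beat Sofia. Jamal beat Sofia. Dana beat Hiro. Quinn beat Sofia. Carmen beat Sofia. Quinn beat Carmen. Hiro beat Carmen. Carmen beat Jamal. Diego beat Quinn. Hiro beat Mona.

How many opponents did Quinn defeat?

Quinn's results: beat Carmen, Ren, Jamal, Mona, Sofia, Hiro; lost to Dana, Diego.
That is 6 wins.

6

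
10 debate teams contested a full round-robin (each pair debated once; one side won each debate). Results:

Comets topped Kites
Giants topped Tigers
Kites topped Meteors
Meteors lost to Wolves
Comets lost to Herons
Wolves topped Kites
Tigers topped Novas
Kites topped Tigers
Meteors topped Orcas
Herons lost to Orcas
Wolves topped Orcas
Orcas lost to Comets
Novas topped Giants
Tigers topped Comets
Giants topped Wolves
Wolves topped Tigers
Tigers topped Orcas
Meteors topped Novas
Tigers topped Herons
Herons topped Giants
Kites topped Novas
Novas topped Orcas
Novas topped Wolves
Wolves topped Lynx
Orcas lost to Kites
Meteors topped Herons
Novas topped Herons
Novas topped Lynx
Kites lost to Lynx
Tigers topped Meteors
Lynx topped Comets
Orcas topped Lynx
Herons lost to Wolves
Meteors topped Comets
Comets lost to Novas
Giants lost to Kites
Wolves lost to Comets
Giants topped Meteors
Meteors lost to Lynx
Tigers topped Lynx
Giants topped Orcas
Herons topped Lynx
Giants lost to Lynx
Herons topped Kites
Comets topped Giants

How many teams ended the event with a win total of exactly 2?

Win totals: Kites 5, Lynx 4, Comets 4, Giants 4, Tigers 6, Wolves 6, Meteors 4, Orcas 2, Herons 4, Novas 6.
Exactly 2: Orcas — 1 team.

1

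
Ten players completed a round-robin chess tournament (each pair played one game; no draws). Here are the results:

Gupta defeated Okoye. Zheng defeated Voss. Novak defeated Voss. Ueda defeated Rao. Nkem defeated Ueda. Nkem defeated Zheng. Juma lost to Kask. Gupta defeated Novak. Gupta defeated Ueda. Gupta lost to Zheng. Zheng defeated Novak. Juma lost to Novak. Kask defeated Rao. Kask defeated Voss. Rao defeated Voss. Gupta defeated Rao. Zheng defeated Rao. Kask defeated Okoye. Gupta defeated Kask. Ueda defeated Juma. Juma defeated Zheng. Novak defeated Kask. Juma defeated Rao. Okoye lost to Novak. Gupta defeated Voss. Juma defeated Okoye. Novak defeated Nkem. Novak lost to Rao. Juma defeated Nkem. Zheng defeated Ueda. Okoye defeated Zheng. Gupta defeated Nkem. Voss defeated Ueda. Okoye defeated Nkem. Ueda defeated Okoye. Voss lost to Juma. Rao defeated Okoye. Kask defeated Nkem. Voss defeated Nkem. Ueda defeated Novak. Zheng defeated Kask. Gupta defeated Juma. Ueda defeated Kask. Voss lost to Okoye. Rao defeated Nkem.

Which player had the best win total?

Gupta

Win totals: Nkem 2, Gupta 8, Ueda 5, Okoye 3, Kask 5, Voss 2, Juma 5, Novak 5, Zheng 6, Rao 4.
Gupta leads with 8 wins (next highest: 6).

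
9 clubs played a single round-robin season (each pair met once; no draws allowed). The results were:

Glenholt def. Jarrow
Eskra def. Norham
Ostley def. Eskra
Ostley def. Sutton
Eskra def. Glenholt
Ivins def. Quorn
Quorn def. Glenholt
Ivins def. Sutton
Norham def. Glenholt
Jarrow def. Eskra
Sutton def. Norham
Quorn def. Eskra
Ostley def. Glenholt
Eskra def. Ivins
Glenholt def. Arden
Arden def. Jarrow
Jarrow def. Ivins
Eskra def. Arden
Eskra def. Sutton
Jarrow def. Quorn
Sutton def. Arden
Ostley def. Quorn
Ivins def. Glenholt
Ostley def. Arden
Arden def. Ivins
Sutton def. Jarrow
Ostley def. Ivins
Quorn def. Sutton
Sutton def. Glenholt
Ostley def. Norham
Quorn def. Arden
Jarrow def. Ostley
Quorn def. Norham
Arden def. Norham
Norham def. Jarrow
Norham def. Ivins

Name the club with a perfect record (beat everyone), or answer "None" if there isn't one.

None

Highest win total is Ostley with 7 (out of 8 possible).
Ostley lost to Jarrow, so no club went undefeated.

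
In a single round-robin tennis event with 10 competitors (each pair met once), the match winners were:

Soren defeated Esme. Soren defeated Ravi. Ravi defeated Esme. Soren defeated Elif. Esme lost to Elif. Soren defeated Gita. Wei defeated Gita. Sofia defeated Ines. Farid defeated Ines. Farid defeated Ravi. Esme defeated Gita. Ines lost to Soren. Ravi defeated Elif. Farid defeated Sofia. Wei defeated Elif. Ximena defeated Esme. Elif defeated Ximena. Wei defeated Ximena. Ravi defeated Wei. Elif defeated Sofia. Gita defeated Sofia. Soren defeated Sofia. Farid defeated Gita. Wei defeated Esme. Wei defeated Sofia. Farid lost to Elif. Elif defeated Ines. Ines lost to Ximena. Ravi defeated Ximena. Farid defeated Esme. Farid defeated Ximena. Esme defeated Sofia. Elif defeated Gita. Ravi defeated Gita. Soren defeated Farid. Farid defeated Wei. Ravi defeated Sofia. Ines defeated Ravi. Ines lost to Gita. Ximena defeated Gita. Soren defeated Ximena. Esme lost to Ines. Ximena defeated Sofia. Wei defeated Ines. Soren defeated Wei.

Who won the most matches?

Win totals: Sofia 1, Wei 6, Elif 6, Ravi 6, Esme 2, Ines 2, Soren 9, Gita 2, Ximena 4, Farid 7.
Soren leads with 9 wins (next highest: 7).

Soren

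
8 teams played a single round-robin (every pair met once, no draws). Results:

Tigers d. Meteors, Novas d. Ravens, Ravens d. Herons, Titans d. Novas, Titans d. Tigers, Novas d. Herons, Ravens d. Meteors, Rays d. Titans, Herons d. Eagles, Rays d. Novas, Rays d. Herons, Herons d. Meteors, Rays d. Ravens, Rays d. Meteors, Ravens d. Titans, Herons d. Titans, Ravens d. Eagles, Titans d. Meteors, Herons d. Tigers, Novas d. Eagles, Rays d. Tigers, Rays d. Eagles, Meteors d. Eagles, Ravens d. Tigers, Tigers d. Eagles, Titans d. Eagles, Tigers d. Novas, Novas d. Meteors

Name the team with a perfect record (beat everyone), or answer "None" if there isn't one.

Rays has 7 wins out of 7 opponents — a perfect record.

Rays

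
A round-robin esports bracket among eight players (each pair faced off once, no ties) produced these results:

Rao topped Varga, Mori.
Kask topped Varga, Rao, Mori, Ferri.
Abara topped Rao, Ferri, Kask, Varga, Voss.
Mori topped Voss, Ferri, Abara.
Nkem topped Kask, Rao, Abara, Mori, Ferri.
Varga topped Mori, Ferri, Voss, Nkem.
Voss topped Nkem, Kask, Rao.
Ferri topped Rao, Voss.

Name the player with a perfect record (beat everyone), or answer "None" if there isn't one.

None

Highest win total is Nkem with 5 (out of 7 possible).
Nkem lost to Voss, Varga, so no player went undefeated.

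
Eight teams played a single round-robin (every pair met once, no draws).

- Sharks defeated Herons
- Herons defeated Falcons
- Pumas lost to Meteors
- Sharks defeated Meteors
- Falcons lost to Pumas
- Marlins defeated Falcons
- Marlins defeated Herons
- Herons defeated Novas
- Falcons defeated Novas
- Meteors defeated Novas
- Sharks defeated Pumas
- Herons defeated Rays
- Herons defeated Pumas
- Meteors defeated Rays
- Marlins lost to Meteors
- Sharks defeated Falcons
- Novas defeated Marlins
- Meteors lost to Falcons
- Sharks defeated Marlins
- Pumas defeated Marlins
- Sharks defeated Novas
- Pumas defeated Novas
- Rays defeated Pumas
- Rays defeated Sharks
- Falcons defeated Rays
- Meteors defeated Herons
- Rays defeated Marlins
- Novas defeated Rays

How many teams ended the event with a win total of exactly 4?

Win totals: Sharks 6, Pumas 3, Rays 3, Novas 2, Herons 4, Marlins 2, Meteors 5, Falcons 3.
Exactly 4: Herons — 1 team.

1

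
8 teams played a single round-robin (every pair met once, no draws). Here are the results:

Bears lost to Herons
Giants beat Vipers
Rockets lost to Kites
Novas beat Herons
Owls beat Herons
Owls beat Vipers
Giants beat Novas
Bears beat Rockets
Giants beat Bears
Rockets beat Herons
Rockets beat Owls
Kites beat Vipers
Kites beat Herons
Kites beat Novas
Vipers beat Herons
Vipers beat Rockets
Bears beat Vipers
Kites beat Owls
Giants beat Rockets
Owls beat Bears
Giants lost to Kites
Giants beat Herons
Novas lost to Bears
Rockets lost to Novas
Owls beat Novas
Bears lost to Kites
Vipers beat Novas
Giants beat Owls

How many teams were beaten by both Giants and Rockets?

Giants beat: Novas, Bears, Owls, Rockets, Vipers, Herons.
Rockets beat: Owls, Herons.
Both beat: Owls, Herons — 2.

2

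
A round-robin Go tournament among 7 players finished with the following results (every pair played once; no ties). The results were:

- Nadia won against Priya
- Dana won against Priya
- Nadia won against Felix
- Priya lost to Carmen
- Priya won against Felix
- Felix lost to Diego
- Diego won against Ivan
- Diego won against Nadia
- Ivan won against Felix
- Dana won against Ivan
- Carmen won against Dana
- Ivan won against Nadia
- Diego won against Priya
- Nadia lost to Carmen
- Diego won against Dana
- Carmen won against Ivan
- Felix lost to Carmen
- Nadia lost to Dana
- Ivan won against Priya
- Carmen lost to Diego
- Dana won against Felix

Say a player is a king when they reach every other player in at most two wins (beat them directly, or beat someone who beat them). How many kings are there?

1

Nadia cannot reach Carmen, Ivan, Dana, Diego in two steps.
Felix cannot reach Nadia, Carmen, Ivan, Dana, Priya, Diego in two steps.
Carmen cannot reach Diego in two steps.
Ivan cannot reach Carmen, Dana, Diego in two steps.
Dana cannot reach Carmen, Diego in two steps.
Priya cannot reach Nadia, Carmen, Ivan, Dana, Diego in two steps.
Diego reaches everyone (king).
Kings: Diego — 1.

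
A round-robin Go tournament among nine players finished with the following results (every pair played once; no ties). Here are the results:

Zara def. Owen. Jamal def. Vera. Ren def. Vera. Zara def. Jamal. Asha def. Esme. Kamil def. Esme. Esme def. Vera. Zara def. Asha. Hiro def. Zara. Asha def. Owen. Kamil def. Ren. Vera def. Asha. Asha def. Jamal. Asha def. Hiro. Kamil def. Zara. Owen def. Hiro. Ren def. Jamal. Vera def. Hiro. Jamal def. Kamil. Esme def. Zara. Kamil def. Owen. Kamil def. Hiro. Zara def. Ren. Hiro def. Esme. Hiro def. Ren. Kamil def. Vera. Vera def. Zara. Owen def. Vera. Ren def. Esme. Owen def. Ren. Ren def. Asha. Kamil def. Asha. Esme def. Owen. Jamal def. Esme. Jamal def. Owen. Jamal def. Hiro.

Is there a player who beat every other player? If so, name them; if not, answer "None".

Highest win total is Kamil with 7 (out of 8 possible).
Kamil lost to Jamal, so no player went undefeated.

None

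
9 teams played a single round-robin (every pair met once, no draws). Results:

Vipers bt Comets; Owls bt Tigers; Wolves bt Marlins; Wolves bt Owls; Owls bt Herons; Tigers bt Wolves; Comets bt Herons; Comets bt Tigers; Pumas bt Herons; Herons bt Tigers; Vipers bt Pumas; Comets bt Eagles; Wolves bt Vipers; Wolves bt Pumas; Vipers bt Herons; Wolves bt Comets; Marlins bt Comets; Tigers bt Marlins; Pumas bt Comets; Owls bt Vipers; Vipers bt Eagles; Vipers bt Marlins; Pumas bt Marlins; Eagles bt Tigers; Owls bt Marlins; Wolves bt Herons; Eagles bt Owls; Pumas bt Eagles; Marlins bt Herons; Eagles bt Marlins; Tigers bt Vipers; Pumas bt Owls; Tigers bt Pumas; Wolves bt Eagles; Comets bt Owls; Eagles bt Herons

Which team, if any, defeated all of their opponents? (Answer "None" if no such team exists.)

Highest win total is Wolves with 7 (out of 8 possible).
Wolves lost to Tigers, so no team went undefeated.

None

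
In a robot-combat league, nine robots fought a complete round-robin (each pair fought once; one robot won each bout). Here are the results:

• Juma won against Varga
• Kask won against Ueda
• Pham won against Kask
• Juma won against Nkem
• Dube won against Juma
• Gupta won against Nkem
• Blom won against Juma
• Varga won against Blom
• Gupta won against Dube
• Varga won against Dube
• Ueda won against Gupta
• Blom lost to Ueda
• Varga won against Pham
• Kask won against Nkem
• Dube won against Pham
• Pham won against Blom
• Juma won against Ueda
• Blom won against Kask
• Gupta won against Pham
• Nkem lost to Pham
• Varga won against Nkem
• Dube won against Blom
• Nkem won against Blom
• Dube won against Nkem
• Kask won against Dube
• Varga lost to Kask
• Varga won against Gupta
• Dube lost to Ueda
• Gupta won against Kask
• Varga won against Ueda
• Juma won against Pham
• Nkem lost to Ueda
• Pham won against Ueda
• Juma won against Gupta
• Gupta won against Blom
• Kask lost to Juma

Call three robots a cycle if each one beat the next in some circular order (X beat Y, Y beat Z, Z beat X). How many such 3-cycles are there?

19

Win totals: Nkem 1, Pham 4, Dube 4, Ueda 4, Varga 6, Juma 6, Blom 2, Gupta 5, Kask 4.
A robot with w wins dominates both others in C(w,2) triples; summing gives 0 + 6 + 6 + 6 + 15 + 15 + 1 + 10 + 6 = 65 transitive triples.
Total triples C(9,3) = 84, so cyclic triples = 84 − 65 = 19.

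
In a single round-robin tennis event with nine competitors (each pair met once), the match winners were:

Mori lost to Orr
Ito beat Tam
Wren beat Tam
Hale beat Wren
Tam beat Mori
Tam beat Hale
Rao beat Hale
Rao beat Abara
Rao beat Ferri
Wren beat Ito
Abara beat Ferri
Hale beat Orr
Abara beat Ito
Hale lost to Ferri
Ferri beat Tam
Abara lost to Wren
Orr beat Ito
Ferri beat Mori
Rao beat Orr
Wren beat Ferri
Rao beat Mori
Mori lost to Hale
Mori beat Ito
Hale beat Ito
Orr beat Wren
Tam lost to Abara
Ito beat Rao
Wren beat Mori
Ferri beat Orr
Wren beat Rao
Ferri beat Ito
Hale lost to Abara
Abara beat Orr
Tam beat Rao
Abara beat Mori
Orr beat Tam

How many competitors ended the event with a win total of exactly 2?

1

Win totals: Hale 4, Wren 6, Orr 4, Ferri 5, Mori 1, Rao 5, Abara 6, Tam 3, Ito 2.
Exactly 2: Ito — 1 competitor.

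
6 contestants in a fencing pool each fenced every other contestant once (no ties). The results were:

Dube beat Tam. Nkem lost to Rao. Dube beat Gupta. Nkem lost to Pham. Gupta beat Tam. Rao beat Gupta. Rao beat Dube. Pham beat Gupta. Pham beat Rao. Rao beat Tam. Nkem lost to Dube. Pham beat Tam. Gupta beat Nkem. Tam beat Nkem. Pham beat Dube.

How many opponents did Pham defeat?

Pham's results: beat Rao, Dube, Nkem, Tam, Gupta; lost to no one.
That is 5 wins.

5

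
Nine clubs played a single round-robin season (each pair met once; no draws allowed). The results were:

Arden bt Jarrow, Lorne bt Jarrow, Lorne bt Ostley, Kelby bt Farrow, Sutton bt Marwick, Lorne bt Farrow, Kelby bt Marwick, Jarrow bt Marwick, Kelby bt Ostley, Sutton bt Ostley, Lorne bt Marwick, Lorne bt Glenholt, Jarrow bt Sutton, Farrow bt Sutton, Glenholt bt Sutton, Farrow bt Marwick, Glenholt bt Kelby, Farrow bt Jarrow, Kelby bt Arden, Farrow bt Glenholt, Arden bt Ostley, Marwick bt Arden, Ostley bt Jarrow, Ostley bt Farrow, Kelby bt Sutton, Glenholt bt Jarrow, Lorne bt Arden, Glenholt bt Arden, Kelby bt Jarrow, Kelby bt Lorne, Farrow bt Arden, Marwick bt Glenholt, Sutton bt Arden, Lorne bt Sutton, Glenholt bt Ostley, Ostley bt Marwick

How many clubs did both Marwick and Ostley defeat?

0

Marwick beat: Glenholt, Arden.
Ostley beat: Farrow, Jarrow, Marwick.
No one was beaten by both.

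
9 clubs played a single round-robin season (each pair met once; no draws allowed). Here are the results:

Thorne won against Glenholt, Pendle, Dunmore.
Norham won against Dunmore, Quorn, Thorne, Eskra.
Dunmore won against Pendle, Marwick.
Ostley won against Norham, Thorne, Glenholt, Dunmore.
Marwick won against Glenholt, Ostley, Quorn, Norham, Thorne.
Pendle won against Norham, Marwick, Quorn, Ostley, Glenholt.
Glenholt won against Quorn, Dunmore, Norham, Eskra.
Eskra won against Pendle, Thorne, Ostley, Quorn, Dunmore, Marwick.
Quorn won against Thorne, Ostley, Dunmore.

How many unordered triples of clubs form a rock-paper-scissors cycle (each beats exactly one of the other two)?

24

Win totals: Norham 4, Glenholt 4, Marwick 5, Eskra 6, Quorn 3, Ostley 4, Thorne 3, Pendle 5, Dunmore 2.
A club with w wins dominates both others in C(w,2) triples; summing gives 6 + 6 + 10 + 15 + 3 + 6 + 3 + 10 + 1 = 60 transitive triples.
Total triples C(9,3) = 84, so cyclic triples = 84 − 60 = 24.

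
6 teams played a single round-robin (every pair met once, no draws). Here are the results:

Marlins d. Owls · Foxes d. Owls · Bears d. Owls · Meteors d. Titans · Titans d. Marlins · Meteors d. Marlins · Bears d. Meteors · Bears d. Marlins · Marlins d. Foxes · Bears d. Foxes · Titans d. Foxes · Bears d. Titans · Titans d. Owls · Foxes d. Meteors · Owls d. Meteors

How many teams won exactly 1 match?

1

Win totals: Marlins 2, Meteors 2, Bears 5, Titans 3, Foxes 2, Owls 1.
Exactly 1: Owls — 1 team.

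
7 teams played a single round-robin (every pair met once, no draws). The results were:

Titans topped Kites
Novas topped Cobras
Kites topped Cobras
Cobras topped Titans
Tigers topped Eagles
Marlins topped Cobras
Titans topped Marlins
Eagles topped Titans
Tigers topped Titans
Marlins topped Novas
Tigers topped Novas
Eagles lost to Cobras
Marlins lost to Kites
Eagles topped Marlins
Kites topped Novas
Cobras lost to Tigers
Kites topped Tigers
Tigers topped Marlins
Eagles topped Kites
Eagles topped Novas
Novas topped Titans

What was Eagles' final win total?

Eagles' results: beat Novas, Titans, Kites, Marlins; lost to Cobras, Tigers.
That is 4 wins.

4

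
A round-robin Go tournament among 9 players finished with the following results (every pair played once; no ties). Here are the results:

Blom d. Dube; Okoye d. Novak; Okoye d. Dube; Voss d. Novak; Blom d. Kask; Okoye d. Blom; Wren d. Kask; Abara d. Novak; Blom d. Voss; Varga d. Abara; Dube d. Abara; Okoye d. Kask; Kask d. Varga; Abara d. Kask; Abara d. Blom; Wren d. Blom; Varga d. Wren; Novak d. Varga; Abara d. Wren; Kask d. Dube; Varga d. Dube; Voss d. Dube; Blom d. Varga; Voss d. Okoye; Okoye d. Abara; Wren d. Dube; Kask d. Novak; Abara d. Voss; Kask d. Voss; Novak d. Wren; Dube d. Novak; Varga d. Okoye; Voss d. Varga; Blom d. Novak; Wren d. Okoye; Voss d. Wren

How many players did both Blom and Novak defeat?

Blom beat: Kask, Dube, Varga, Voss, Novak.
Novak beat: Varga, Wren.
Both beat: Varga — 1.

1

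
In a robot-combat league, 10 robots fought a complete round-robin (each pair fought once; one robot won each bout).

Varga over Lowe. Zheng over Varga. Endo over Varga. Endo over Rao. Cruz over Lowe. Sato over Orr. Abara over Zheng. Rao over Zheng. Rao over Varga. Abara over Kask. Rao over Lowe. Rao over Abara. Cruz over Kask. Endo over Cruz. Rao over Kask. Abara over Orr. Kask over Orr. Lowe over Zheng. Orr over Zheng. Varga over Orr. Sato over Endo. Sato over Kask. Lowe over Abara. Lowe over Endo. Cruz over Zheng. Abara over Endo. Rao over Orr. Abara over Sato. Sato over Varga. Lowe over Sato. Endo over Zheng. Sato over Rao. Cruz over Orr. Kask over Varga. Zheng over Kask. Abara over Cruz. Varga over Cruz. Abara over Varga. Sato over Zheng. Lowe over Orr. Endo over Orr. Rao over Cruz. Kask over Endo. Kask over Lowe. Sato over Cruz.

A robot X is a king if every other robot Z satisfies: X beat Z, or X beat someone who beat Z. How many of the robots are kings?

Kask reaches everyone (king).
Endo cannot reach Sato in two steps.
Sato reaches everyone (king).
Zheng cannot reach Sato, Abara, Rao in two steps.
Orr cannot reach Endo, Sato, Cruz, Abara, Rao, Lowe in two steps.
Varga cannot reach Rao in two steps.
Cruz cannot reach Rao in two steps.
Abara reaches everyone (king).
Rao reaches everyone (king).
Lowe reaches everyone (king).
Kings: Kask, Sato, Abara, Rao, Lowe — 5.

5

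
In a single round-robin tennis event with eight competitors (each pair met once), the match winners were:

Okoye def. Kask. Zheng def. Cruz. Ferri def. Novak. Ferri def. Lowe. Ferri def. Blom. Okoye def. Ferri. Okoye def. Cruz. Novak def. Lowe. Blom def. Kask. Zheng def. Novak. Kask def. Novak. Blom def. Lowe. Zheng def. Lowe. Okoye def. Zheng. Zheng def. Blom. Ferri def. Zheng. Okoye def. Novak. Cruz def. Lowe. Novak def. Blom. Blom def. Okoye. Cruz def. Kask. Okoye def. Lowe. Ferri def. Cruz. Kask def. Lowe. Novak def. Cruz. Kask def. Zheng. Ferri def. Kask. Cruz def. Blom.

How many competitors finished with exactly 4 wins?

Win totals: Okoye 6, Novak 3, Blom 3, Ferri 6, Cruz 3, Kask 3, Lowe 0, Zheng 4.
Exactly 4: Zheng — 1 competitor.

1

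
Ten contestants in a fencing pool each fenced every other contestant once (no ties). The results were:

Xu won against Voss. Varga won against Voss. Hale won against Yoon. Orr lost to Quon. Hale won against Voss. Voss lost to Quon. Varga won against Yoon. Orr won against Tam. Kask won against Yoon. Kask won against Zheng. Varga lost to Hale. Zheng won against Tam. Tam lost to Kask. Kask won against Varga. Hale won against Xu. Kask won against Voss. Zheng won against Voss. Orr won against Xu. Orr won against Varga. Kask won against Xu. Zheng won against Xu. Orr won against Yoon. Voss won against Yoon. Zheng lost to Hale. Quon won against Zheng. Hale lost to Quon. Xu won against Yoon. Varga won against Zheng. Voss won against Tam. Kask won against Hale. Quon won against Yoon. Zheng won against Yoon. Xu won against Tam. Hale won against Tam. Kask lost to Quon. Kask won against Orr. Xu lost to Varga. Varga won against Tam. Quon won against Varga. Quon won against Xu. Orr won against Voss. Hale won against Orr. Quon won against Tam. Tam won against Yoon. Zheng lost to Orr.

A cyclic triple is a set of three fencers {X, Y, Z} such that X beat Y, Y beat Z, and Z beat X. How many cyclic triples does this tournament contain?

0

Win totals: Varga 5, Quon 9, Tam 1, Hale 7, Kask 8, Voss 2, Yoon 0, Orr 6, Zheng 4, Xu 3.
A fencer with w wins dominates both others in C(w,2) triples; summing gives 10 + 36 + 0 + 21 + 28 + 1 + 0 + 15 + 6 + 3 = 120 transitive triples.
Total triples C(10,3) = 120, so cyclic triples = 120 − 120 = 0.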